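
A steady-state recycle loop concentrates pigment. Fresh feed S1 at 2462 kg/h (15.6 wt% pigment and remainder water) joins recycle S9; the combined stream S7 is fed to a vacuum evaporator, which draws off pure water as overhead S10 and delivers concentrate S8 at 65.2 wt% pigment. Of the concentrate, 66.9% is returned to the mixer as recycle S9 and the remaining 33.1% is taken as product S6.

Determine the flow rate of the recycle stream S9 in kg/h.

1191 kg/h

Overall pigment balance (none leaves overhead): pigment in fresh feed = pigment in product, i.e. 2462×0.156 = (1−0.669)·S8·0.652.
S8 = 384.07/(0.652×0.331) = 1779.7 kg/h.
Recycle S9 = 0.669×1779.7 = 1190.6 kg/h.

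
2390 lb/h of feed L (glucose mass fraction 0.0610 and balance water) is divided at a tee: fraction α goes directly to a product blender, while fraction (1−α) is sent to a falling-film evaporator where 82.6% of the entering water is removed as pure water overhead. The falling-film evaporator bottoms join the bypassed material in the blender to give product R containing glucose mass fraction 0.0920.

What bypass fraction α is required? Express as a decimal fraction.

0.566

All 2390×0.061 = 145.79 lb/h of glucose reaches R, so R = 145.79/0.092 = 1584.7 lb/h and vapour = 805.33 lb/h.
The evaporator receives (1−α)·2390 of feed at 0.939 water and removes 0.826 of that water:
0.826×0.939×(1−α)×2390 = 805.33
(1−α) = 805.33/1853.7 = 0.4344;  α = 0.5656.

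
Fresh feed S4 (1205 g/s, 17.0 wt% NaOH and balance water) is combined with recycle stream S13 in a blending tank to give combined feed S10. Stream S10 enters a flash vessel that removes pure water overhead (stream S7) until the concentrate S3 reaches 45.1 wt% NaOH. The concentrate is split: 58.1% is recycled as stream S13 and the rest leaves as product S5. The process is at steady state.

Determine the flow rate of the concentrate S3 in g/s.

Overall NaOH balance (none leaves overhead): NaOH in fresh feed = NaOH in product, i.e. 1205×0.170 = (1−0.581)·S3·0.451.
S3 = 204.85/(0.451×0.419) = 1084 g/s.

1084 g/s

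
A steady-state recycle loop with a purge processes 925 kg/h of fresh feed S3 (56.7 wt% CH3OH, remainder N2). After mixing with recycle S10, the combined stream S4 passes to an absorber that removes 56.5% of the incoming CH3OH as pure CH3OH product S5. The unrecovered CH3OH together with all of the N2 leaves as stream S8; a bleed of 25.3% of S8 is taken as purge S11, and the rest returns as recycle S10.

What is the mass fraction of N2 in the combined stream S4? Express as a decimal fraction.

N2 enters only via S3 and leaves only via the purge: 925×0.433 = 0.253×(N2 in S8), and the absorber passes all N2, so N2 in S4 = N2 in S8 = 1583.1 kg/h.
CH3OH in S4: m_A = 925×0.567 + (1−0.253)·(1−0.565)·m_A, so m_A = 524.47/0.6751 = 776.94 kg/h.
S4 = 776.94 + 1583.1 = 2360 kg/h.
N2 fraction in S4 = 1583.1/2360 = 0.671.

0.671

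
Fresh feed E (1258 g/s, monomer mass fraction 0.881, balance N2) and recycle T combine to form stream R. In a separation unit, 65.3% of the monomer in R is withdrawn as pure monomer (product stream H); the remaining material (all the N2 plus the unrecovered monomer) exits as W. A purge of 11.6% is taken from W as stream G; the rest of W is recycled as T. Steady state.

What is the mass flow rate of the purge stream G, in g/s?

214.1 g/s

N2 enters only via E and leaves only via the purge: 1258×0.119 = 0.116×(N2 in W), and the separation unit passes all N2, so N2 in R = N2 in W = 1290.5 g/s.
monomer in R: m_A = 1258×0.881 + (1−0.116)·(1−0.653)·m_A, so m_A = 1108.3/0.6933 = 1598.7 g/s.
W = (1−0.653)×1598.7 + 1290.5 = 1845.3 g/s.
Purge G = 0.116×1845.3 = 214.05 g/s.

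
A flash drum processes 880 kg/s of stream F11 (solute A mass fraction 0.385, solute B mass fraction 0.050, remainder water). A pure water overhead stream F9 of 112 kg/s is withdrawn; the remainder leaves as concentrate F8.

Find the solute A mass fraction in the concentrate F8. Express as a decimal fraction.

0.441

solute A is not removed: 880×0.385 = 338.8 kg/s of solute A enters F8.
Concentrate = 880 − 112 = 768 kg/s.
Mass fraction = 338.8/768 = 0.441.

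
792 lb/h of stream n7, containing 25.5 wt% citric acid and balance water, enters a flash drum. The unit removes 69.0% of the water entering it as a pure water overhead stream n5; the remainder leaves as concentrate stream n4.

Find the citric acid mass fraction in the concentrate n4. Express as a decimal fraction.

0.525

citric acid is not removed: 792×0.255 = 201.96 lb/h of citric acid enters n4.
water entering = 792×0.745 = 590.04 lb/h; overhead removed = 0.690×590.04 = 407.13 lb/h.
Concentrate = 792 − 407.13 = 384.87 lb/h.
Mass fraction = 201.96/384.87 = 0.525.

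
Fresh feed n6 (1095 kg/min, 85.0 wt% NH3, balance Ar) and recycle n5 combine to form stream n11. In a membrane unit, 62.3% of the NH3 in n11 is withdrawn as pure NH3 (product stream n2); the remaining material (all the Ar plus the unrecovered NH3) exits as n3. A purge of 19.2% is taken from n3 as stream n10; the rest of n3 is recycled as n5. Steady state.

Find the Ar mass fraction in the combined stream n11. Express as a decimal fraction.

Ar enters only via n6 and leaves only via the purge: 1095×0.150 = 0.192×(Ar in n3), and the membrane unit passes all Ar, so Ar in n11 = Ar in n3 = 855.47 kg/min.
NH3 in n11: m_A = 1095×0.850 + (1−0.192)·(1−0.623)·m_A, so m_A = 930.75/0.6954 = 1338.5 kg/min.
n11 = 1338.5 + 855.47 = 2193.9 kg/min.
Ar fraction in n11 = 855.47/2193.9 = 0.390.

0.390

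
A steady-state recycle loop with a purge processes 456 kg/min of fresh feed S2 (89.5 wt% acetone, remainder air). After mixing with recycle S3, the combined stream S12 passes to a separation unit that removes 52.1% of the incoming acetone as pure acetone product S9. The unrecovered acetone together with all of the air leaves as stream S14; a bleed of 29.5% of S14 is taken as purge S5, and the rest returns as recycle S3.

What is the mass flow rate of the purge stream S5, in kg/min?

135 kg/min

air enters only via S2 and leaves only via the purge: 456×0.105 = 0.295×(air in S14), and the separation unit passes all air, so air in S12 = air in S14 = 162.31 kg/min.
acetone in S12: m_A = 456×0.895 + (1−0.295)·(1−0.521)·m_A, so m_A = 408.12/0.6623 = 616.21 kg/min.
S14 = (1−0.521)×616.21 + 162.31 = 457.47 kg/min.
Purge S5 = 0.295×457.47 = 134.95 kg/min.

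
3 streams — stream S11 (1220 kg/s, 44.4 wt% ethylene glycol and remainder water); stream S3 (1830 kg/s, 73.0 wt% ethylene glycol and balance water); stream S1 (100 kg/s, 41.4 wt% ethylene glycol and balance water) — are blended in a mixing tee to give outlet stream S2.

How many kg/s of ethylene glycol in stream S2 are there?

1919 kg/s

ethylene glycol out = ethylene glycol in = 1220×0.444 + 1830×0.730 + 100×0.414 = 1919 kg/s.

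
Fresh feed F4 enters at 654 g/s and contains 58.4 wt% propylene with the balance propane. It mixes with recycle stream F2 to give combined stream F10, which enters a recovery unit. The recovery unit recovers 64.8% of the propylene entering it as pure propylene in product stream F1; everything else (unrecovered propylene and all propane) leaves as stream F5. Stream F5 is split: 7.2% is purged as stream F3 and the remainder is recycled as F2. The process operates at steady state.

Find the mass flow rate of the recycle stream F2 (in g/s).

3692 g/s

propane enters only via F4 and leaves only via the purge: 654×0.416 = 0.072×(propane in F5), and the recovery unit passes all propane, so propane in F10 = propane in F5 = 3778.7 g/s.
propylene in F10: m_A = 654×0.584 + (1−0.072)·(1−0.648)·m_A, so m_A = 381.94/0.6733 = 567.22 g/s.
F5 = (1−0.648)×567.22 + 3778.7 = 3978.3 g/s.
Recycle F2 = (1−0.072)×3978.3 = 3691.9 g/s.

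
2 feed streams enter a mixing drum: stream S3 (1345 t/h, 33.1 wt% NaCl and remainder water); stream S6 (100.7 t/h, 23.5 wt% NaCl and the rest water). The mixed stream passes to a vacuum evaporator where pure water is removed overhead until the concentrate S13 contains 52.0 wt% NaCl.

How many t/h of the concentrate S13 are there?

901.7 t/h

NaCl entering = 1345×0.331 + 100.7×0.235 = 468.86 t/h.
All NaCl reports to S13, so S13 = 468.86/0.520 = 901.65 t/h.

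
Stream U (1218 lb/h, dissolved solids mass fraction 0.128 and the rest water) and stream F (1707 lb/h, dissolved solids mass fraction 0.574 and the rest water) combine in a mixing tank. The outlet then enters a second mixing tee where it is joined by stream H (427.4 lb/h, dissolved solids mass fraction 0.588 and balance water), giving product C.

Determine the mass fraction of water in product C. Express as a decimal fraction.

Overall, product flow = 3352.4 lb/h.
water in = 1218×0.872 + 1707×0.426 + 427.4×0.412 = 1965.4 lb/h.
water fraction in C = 0.586.

0.586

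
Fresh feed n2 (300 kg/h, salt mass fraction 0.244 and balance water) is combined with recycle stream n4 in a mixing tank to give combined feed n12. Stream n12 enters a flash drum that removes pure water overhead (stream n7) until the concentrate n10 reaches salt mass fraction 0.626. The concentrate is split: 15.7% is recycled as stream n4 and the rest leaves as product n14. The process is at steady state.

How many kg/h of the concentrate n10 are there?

138.7 kg/h

Overall salt balance (none leaves overhead): salt in fresh feed = salt in product, i.e. 300×0.244 = (1−0.157)·n10·0.626.
n10 = 73.2/(0.626×0.843) = 138.71 kg/h.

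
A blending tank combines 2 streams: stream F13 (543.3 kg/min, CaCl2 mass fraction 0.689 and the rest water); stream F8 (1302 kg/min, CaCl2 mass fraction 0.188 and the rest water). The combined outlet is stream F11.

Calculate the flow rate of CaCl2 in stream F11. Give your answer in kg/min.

619.1 kg/min

CaCl2 out = CaCl2 in = 543.3×0.689 + 1302×0.188 = 619.11 kg/min.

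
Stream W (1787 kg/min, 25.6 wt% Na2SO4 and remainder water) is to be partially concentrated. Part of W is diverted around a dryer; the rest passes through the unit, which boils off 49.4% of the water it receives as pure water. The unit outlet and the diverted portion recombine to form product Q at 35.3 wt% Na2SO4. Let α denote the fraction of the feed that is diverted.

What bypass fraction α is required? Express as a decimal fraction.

All 1787×0.256 = 457.47 kg/min of Na2SO4 reaches Q, so Q = 457.47/0.353 = 1296 kg/min and vapour = 491.05 kg/min.
The evaporator receives (1−α)·1787 of feed at 0.744 water and removes 0.494 of that water:
0.494×0.744×(1−α)×1787 = 491.05
(1−α) = 491.05/656.79 = 0.7476;  α = 0.2524.

0.252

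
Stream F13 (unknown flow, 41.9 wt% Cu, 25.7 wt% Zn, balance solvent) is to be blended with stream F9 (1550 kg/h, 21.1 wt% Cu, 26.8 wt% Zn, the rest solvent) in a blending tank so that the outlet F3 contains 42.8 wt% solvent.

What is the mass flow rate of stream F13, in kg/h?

Let F13 be the unknown flow. Total out = 1550 + F13.
solvent balance: 807.55 + 0.324·F13 = 0.428·(1550 + F13)
(0.324 − 0.428)·F13 = 0.428×1550 − 807.55 = -144.15
F13 = -144.15 / -0.104 = 1386.1 kg/h

1386 kg/h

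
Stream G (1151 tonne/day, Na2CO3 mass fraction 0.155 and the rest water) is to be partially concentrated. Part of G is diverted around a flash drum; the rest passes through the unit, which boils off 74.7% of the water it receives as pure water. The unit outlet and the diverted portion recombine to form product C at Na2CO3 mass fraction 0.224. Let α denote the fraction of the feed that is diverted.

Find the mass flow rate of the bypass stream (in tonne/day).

All 1151×0.155 = 178.41 tonne/day of Na2CO3 reaches C, so C = 178.41/0.224 = 796.45 tonne/day and vapour = 354.55 tonne/day.
The evaporator receives (1−α)·1151 of feed at 0.845 water and removes 0.747 of that water:
0.747×0.845×(1−α)×1151 = 354.55
(1−α) = 354.55/726.53 = 0.4880;  α = 0.5120.
Bypass flow = 0.5120×1151 = 589.31 tonne/day.

589.3 tonne/day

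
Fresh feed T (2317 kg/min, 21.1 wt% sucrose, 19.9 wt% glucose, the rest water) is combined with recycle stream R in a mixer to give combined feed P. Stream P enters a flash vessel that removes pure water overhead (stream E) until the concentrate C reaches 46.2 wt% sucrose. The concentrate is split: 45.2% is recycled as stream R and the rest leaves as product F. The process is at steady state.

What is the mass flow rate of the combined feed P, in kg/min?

3190 kg/min

Overall sucrose balance (none leaves overhead): sucrose in fresh feed = sucrose in product, i.e. 2317×0.211 = (1−0.452)·C·0.462.
C = 488.89/(0.462×0.548) = 1931 kg/min.
Recycle R = 0.452×1931 = 872.82 kg/min.
Combined feed P = 2317 + 872.82 = 3189.8 kg/min.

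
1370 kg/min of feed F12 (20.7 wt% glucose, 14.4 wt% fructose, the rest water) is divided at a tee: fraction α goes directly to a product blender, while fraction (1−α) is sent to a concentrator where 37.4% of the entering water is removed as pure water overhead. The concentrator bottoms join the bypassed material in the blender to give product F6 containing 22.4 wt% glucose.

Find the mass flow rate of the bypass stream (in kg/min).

941.6 kg/min

All 1370×0.207 = 283.59 kg/min of glucose reaches F6, so F6 = 283.59/0.224 = 1266 kg/min and vapour = 103.97 kg/min.
The evaporator receives (1−α)·1370 of feed at 0.649 water and removes 0.374 of that water:
0.374×0.649×(1−α)×1370 = 103.97
(1−α) = 103.97/332.53 = 0.3127;  α = 0.6873.
Bypass flow = 0.6873×1370 = 941.64 kg/min.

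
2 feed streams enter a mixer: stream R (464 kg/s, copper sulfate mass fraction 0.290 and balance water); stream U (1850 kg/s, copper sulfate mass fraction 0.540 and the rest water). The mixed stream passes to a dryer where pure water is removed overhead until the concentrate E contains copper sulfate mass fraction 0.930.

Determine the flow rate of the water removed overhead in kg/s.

1095 kg/s

copper sulfate entering = 464×0.290 + 1850×0.540 = 1133.6 kg/s.
All copper sulfate reports to E, so E = 1133.6/0.930 = 1218.9 kg/s.
Total feed = 2314 kg/s; overhead = 2314 − 1218.9 = 1095.1 kg/s.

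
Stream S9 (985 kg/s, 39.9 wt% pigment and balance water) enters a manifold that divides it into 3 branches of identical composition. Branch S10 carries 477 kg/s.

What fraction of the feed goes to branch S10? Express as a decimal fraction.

Fraction to S10 = 477/985 = 0.4843.

0.484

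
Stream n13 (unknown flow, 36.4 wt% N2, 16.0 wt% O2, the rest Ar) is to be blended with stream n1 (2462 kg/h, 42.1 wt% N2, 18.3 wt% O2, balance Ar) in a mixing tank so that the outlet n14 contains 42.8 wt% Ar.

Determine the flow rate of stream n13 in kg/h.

Let n13 be the unknown flow. Total out = 2462 + n13.
Ar balance: 974.95 + 0.476·n13 = 0.428·(2462 + n13)
(0.476 − 0.428)·n13 = 0.428×2462 − 974.95 = 78.784
n13 = 78.784 / 0.048 = 1641.3 kg/h

1641 kg/h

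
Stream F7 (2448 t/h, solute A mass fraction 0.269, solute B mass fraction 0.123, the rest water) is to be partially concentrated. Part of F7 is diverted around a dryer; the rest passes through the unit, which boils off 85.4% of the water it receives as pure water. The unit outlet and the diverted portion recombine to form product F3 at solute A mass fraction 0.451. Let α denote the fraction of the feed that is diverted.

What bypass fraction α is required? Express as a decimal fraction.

All 2448×0.269 = 658.51 t/h of solute A reaches F3, so F3 = 658.51/0.451 = 1460.1 t/h and vapour = 987.88 t/h.
The evaporator receives (1−α)·2448 of feed at 0.608 water and removes 0.854 of that water:
0.854×0.608×(1−α)×2448 = 987.88
(1−α) = 987.88/1271.1 = 0.7772;  α = 0.2228.

0.223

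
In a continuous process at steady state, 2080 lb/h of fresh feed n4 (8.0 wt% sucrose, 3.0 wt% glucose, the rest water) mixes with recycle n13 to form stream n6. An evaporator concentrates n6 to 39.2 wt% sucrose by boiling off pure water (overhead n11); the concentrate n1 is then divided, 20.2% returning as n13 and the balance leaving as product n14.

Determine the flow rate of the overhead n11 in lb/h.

1656 lb/h

Overall sucrose balance (none leaves overhead): sucrose in fresh feed = sucrose in product, i.e. 2080×0.080 = (1−0.202)·n1·0.392.
n1 = 166.4/(0.392×0.798) = 531.94 lb/h.
Recycle n13 = 0.202×531.94 = 107.45 lb/h.
Combined feed n6 = 2080 + 107.45 = 2187.5 lb/h.
Overhead n11 = n6 − n1 = 2187.5 − 531.94 = 1655.5 lb/h.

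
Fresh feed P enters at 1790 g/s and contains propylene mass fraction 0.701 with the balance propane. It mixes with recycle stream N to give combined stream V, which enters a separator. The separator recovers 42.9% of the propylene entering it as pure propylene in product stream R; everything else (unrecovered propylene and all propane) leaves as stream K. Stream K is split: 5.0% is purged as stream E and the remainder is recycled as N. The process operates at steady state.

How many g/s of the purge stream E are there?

propane enters only via P and leaves only via the purge: 1790×0.299 = 0.050×(propane in K), and the separator passes all propane, so propane in V = propane in K = 10704 g/s.
propylene in V: m_A = 1790×0.701 + (1−0.050)·(1−0.429)·m_A, so m_A = 1254.8/0.4576 = 2742.4 g/s.
K = (1−0.429)×2742.4 + 10704 = 12270 g/s.
Purge E = 0.050×12270 = 613.51 g/s.

613.5 g/s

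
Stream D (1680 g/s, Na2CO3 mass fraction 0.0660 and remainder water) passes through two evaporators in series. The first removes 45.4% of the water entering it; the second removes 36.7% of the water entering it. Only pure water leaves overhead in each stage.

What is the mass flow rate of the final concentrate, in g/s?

653.2 g/s

water in feed = 1680×0.934 = 1569.1 g/s.
After stage 1: water left = (1−0.454)×1569.1 = 856.74; stream total = 967.62 g/s.
After stage 2: water left = (1−0.367)×856.74 = 542.32; final concentrate = 653.2 g/s.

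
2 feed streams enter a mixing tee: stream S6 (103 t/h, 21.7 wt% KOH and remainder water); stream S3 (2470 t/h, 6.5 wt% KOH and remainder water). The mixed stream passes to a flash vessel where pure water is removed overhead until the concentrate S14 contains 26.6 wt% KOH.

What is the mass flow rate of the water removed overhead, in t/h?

KOH entering = 103×0.217 + 2470×0.065 = 182.9 t/h.
All KOH reports to S14, so S14 = 182.9/0.266 = 687.6 t/h.
Total feed = 2573 t/h; overhead = 2573 − 687.6 = 1885.4 t/h.

1885 t/h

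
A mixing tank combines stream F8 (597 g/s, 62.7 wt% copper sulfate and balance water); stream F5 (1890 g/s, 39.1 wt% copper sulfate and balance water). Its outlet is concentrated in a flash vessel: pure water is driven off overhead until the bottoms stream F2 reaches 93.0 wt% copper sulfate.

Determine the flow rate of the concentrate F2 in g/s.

1197 g/s

copper sulfate entering = 597×0.627 + 1890×0.391 = 1113.3 g/s.
All copper sulfate reports to F2, so F2 = 1113.3/0.930 = 1197.1 g/s.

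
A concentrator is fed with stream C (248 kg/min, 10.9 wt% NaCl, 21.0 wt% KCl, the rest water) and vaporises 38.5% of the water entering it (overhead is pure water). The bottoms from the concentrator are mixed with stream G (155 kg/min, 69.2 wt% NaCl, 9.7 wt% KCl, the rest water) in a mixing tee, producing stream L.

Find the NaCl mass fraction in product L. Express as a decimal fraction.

0.397

Vapour removed = 0.385×0.681×248 = 65.022 kg/min; concentrate = 182.98 kg/min.
NaCl reaching the mixer = 27.032 (from concentrate) + 155×0.692 = 134.29 kg/min.
Product flow = 182.98 + 155 = 337.98 kg/min; NaCl fraction = 0.397.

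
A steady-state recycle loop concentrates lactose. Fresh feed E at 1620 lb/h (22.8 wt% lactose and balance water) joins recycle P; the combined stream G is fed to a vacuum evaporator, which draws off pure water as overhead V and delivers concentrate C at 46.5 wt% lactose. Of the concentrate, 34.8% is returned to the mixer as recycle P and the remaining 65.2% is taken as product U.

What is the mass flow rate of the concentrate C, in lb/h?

Overall lactose balance (none leaves overhead): lactose in fresh feed = lactose in product, i.e. 1620×0.228 = (1−0.348)·C·0.465.
C = 369.36/(0.465×0.652) = 1218.3 lb/h.

1218 lb/h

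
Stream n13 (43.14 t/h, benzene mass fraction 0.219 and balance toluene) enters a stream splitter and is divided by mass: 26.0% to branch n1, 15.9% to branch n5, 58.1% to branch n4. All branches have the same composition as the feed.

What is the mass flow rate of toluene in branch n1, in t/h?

8.76 t/h

Branch n1 total = 0.260×43.14 = 11.216 t/h.
toluene in n1 = 0.781×11.216 = 8.76 t/h.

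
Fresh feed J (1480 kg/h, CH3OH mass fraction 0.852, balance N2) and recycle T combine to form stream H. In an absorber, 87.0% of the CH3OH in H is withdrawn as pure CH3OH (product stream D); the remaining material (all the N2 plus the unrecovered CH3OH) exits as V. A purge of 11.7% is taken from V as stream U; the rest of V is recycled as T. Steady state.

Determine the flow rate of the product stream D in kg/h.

1239 kg/h

CH3OH in H: m_A = 1480×0.852 + (1−0.117)·(1−0.870)·m_A, so m_A = 1261/0.8852 = 1424.5 kg/h.
Product D = 0.870×1424.5 = 1239.3 kg/h.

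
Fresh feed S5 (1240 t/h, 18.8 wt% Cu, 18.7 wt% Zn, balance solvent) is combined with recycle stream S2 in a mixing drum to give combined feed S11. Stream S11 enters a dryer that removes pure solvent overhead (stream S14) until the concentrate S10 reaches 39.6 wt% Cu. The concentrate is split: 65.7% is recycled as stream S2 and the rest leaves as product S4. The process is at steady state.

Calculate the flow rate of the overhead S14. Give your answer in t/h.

651.3 t/h

Overall Cu balance (none leaves overhead): Cu in fresh feed = Cu in product, i.e. 1240×0.188 = (1−0.657)·S10·0.396.
S10 = 233.12/(0.396×0.343) = 1716.3 t/h.
Recycle S2 = 0.657×1716.3 = 1127.6 t/h.
Combined feed S11 = 1240 + 1127.6 = 2367.6 t/h.
Overhead S14 = S11 − S10 = 2367.6 − 1716.3 = 651.31 t/h.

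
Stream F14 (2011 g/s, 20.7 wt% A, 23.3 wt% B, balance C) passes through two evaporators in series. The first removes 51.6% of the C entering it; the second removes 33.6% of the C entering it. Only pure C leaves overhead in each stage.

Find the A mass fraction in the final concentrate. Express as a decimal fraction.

C in feed = 2011×0.560 = 1126.2 g/s.
After stage 1: C left = (1−0.516)×1126.2 = 545.06; stream total = 1429.9 g/s.
After stage 2: C left = (1−0.336)×545.06 = 361.92; final concentrate = 1246.8 g/s.
A fraction = 416.28/1246.8 = 0.334.

0.334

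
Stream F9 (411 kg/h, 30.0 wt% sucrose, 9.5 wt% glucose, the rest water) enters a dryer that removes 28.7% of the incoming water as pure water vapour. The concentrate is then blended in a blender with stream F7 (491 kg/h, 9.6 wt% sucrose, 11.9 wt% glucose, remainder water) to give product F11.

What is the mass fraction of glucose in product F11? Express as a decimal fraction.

0.1173

Vapour removed = 0.287×0.605×411 = 71.364 kg/h; concentrate = 339.64 kg/h.
glucose reaching the mixer = 39.045 (from concentrate) + 491×0.119 = 97.474 kg/h.
Product flow = 339.64 + 491 = 830.64 kg/h; glucose fraction = 0.1173.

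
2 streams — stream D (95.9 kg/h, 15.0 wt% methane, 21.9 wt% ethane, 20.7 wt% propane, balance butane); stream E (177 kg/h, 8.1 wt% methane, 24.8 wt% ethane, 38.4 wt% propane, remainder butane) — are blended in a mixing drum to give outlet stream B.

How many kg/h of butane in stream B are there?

91.46 kg/h

butane out = butane in = 95.9×0.424 + 177×0.287 = 91.461 kg/h.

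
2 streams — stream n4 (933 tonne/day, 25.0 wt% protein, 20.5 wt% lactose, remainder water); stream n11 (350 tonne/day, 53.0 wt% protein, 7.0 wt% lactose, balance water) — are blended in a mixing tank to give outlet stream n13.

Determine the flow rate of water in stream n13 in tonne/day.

water out = water in = 933×0.545 + 350×0.400 = 648.49 tonne/day.

648.5 tonne/day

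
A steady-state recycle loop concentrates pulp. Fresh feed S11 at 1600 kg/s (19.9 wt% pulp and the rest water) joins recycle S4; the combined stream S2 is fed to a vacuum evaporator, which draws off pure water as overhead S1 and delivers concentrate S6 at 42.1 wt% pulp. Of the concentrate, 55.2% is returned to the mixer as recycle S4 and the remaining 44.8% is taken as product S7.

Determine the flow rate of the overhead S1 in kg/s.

843.7 kg/s

Overall pulp balance (none leaves overhead): pulp in fresh feed = pulp in product, i.e. 1600×0.199 = (1−0.552)·S6·0.421.
S6 = 318.4/(0.421×0.448) = 1688.2 kg/s.
Recycle S4 = 0.552×1688.2 = 931.86 kg/s.
Combined feed S2 = 1600 + 931.86 = 2531.9 kg/s.
Overhead S1 = S2 − S6 = 2531.9 − 1688.2 = 843.71 kg/s.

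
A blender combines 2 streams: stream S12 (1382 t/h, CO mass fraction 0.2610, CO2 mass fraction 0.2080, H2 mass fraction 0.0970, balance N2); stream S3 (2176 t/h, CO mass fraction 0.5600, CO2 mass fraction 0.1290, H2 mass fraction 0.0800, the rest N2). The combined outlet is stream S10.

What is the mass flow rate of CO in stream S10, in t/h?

CO out = CO in = 1382×0.261 + 2176×0.560 = 1579.3 t/h.

1579 t/h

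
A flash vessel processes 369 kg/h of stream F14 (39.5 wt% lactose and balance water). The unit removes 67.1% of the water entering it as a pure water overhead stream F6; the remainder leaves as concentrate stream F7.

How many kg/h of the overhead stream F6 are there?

water entering = 369×0.605 = 223.25 kg/h; overhead removed = 0.671×223.25 = 149.8 kg/h.

149.8 kg/h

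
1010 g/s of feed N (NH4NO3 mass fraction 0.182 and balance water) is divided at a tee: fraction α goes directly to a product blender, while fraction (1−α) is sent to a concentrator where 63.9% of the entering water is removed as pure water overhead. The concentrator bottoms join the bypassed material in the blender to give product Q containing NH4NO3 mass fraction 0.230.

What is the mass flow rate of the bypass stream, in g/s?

606.7 g/s

All 1010×0.182 = 183.82 g/s of NH4NO3 reaches Q, so Q = 183.82/0.230 = 799.22 g/s and vapour = 210.78 g/s.
The evaporator receives (1−α)·1010 of feed at 0.818 water and removes 0.639 of that water:
0.639×0.818×(1−α)×1010 = 210.78
(1−α) = 210.78/527.93 = 0.3993;  α = 0.6007.
Bypass flow = 0.6007×1010 = 606.74 g/s.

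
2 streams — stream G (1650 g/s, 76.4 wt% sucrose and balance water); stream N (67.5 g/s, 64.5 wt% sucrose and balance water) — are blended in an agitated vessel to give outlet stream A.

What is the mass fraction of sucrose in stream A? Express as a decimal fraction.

Total flow out = 1650 + 67.5 = 1717.5 g/s.
sucrose in = 1650×0.764 + 67.5×0.645 = 1304.1 g/s.
sucrose mass fraction in A = 1304.1/1717.5 = 0.759.

0.759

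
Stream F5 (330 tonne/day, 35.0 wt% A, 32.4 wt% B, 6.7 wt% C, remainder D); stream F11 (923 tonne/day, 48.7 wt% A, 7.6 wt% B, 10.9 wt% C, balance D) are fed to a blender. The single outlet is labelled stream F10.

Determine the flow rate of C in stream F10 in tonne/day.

C out = C in = 330×0.067 + 923×0.109 = 122.72 tonne/day.

122.7 tonne/day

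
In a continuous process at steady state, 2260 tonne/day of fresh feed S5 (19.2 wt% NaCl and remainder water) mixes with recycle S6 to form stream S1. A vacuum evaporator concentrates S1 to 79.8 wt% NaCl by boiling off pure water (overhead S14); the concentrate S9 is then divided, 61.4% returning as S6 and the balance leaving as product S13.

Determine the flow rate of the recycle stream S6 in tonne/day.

864.9 tonne/day

Overall NaCl balance (none leaves overhead): NaCl in fresh feed = NaCl in product, i.e. 2260×0.192 = (1−0.614)·S9·0.798.
S9 = 433.92/(0.798×0.386) = 1408.7 tonne/day.
Recycle S6 = 0.614×1408.7 = 864.94 tonne/day.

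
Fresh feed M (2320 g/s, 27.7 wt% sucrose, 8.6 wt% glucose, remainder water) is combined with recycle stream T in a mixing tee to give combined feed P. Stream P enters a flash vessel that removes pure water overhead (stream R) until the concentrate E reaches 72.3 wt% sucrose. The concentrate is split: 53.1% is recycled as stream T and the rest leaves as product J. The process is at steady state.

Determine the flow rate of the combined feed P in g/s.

3326 g/s

Overall sucrose balance (none leaves overhead): sucrose in fresh feed = sucrose in product, i.e. 2320×0.277 = (1−0.531)·E·0.723.
E = 642.64/(0.723×0.469) = 1895.2 g/s.
Recycle T = 0.531×1895.2 = 1006.4 g/s.
Combined feed P = 2320 + 1006.4 = 3326.4 g/s.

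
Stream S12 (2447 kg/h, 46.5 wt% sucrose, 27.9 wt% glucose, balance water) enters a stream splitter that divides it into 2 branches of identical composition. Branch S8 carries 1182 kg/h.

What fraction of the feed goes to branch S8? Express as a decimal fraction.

Fraction to S8 = 1182/2447 = 0.4830.

0.483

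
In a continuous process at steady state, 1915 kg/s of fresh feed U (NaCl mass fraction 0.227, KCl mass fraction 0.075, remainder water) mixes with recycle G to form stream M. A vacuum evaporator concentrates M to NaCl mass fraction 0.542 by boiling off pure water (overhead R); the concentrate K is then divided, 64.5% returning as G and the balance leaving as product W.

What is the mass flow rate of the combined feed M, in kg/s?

Overall NaCl balance (none leaves overhead): NaCl in fresh feed = NaCl in product, i.e. 1915×0.227 = (1−0.645)·K·0.542.
K = 434.71/(0.542×0.355) = 2259.3 kg/s.
Recycle G = 0.645×2259.3 = 1457.2 kg/s.
Combined feed M = 1915 + 1457.2 = 3372.2 kg/s.

3372 kg/s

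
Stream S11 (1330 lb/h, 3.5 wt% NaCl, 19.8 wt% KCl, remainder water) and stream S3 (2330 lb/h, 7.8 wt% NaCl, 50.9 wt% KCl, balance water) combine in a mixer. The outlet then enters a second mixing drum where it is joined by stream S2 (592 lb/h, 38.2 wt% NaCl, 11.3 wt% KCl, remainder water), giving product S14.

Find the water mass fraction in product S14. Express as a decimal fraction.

0.5365

Overall, product flow = 4252 lb/h.
water in = 1330×0.767 + 2330×0.413 + 592×0.505 = 2281.4 lb/h.
water fraction in S14 = 0.5365.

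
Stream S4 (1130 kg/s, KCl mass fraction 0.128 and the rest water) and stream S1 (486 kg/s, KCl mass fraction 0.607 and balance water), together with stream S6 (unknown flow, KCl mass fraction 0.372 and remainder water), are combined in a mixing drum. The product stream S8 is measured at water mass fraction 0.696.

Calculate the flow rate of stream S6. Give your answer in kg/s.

Let S6 be the unknown flow. Total out = 1616 + S6.
water balance: 1176.4 + 0.628·S6 = 0.696·(1616 + S6)
(0.628 − 0.696)·S6 = 0.696×1616 − 1176.4 = -51.622
S6 = -51.622 / -0.068 = 759.15 kg/s

759.1 kg/s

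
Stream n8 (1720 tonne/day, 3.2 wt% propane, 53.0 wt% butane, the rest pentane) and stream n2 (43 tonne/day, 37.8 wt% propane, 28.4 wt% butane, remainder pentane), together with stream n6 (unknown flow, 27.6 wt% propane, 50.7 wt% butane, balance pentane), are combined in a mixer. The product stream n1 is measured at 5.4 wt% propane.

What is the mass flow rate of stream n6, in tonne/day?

107.7 tonne/day

Let n6 be the unknown flow. Total out = 1763 + n6.
propane balance: 71.294 + 0.276·n6 = 0.054·(1763 + n6)
(0.276 − 0.054)·n6 = 0.054×1763 − 71.294 = 23.908
n6 = 23.908 / 0.222 = 107.69 tonne/day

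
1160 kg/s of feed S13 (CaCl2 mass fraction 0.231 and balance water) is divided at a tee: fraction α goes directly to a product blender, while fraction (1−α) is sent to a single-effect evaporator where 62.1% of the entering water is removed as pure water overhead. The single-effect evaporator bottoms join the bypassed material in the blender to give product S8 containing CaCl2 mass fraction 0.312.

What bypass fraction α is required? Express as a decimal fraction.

0.456

All 1160×0.231 = 267.96 kg/s of CaCl2 reaches S8, so S8 = 267.96/0.312 = 858.85 kg/s and vapour = 301.15 kg/s.
The evaporator receives (1−α)·1160 of feed at 0.769 water and removes 0.621 of that water:
0.621×0.769×(1−α)×1160 = 301.15
(1−α) = 301.15/553.96 = 0.5436;  α = 0.4564.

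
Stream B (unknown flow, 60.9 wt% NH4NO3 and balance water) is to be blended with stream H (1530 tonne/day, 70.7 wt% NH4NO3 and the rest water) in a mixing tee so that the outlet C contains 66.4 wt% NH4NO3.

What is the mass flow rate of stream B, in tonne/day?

Let B be the unknown flow. Total out = 1530 + B.
NH4NO3 balance: 1081.7 + 0.609·B = 0.664·(1530 + B)
(0.609 − 0.664)·B = 0.664×1530 − 1081.7 = -65.79
B = -65.79 / -0.055 = 1196.2 tonne/day

1196 tonne/day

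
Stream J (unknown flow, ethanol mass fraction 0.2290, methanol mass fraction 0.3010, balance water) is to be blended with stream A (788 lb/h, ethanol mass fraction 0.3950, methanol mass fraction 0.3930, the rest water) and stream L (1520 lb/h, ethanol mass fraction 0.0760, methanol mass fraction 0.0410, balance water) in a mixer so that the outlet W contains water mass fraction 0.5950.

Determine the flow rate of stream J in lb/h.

Let J be the unknown flow. Total out = 2308 + J.
water balance: 1509.2 + 0.470·J = 0.595·(2308 + J)
(0.470 − 0.595)·J = 0.595×2308 − 1509.2 = -135.96
J = -135.96 / -0.125 = 1087.6 lb/h

1088 lb/h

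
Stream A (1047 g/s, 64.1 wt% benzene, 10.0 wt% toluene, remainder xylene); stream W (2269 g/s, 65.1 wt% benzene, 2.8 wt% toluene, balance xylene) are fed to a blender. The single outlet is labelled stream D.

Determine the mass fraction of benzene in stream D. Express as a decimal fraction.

Total flow out = 1047 + 2269 = 3316 g/s.
benzene in = 1047×0.641 + 2269×0.651 = 2148.2 g/s.
benzene mass fraction in D = 2148.2/3316 = 0.6478.

0.6478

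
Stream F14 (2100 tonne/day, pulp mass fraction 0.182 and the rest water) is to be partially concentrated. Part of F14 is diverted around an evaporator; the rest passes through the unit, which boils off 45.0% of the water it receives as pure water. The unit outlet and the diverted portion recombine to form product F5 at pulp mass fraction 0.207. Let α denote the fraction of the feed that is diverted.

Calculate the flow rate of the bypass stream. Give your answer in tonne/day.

All 2100×0.182 = 382.2 tonne/day of pulp reaches F5, so F5 = 382.2/0.207 = 1846.4 tonne/day and vapour = 253.62 tonne/day.
The evaporator receives (1−α)·2100 of feed at 0.818 water and removes 0.450 of that water:
0.450×0.818×(1−α)×2100 = 253.62
(1−α) = 253.62/773.01 = 0.3281;  α = 0.6719.
Bypass flow = 0.6719×2100 = 1411 tonne/day.

1411 tonne/day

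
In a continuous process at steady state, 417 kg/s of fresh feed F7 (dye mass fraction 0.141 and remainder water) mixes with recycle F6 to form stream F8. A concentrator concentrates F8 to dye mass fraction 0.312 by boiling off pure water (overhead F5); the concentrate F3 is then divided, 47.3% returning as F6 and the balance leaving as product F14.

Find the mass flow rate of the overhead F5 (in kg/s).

228.5 kg/s

Overall dye balance (none leaves overhead): dye in fresh feed = dye in product, i.e. 417×0.141 = (1−0.473)·F3·0.312.
F3 = 58.797/(0.312×0.527) = 357.59 kg/s.
Recycle F6 = 0.473×357.59 = 169.14 kg/s.
Combined feed F8 = 417 + 169.14 = 586.14 kg/s.
Overhead F5 = F8 − F3 = 586.14 − 357.59 = 228.55 kg/s.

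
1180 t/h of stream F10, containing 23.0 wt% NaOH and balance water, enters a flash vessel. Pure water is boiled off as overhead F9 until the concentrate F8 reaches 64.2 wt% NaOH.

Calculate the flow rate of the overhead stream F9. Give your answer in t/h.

757.3 t/h

NaOH is conserved: 1180×0.230 = 271.4 t/h all reports to the concentrate.
Concentrate = 271.4/(target fraction) = 422.74 t/h.
Overhead = 1180 − 422.74 = 757.26 t/h.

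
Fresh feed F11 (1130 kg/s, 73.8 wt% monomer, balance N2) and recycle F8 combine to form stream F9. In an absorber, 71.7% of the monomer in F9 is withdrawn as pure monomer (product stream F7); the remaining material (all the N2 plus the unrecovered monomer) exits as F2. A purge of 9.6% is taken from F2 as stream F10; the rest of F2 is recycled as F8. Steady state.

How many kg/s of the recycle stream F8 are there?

3075 kg/s

N2 enters only via F11 and leaves only via the purge: 1130×0.262 = 0.096×(N2 in F2), and the absorber passes all N2, so N2 in F9 = N2 in F2 = 3084 kg/s.
monomer in F9: m_A = 1130×0.738 + (1−0.096)·(1−0.717)·m_A, so m_A = 833.94/0.7442 = 1120.6 kg/s.
F2 = (1−0.717)×1120.6 + 3084 = 3401.1 kg/s.
Recycle F8 = (1−0.096)×3401.1 = 3074.6 kg/s.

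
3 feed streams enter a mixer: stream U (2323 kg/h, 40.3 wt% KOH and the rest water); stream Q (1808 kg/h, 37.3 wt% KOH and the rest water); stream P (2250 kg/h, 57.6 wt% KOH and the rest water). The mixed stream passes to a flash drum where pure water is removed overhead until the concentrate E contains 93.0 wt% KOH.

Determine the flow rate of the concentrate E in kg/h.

3125 kg/h

KOH entering = 2323×0.403 + 1808×0.373 + 2250×0.576 = 2906.6 kg/h.
All KOH reports to E, so E = 2906.6/0.930 = 3125.3 kg/h.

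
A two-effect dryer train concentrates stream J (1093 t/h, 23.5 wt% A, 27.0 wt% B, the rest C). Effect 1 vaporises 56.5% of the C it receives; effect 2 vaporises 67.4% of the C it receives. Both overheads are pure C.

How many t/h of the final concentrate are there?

628.7 t/h

C in feed = 1093×0.495 = 541.03 t/h.
After stage 1: C left = (1−0.565)×541.03 = 235.35; stream total = 787.32 t/h.
After stage 2: C left = (1−0.674)×235.35 = 76.724; final concentrate = 628.69 t/h.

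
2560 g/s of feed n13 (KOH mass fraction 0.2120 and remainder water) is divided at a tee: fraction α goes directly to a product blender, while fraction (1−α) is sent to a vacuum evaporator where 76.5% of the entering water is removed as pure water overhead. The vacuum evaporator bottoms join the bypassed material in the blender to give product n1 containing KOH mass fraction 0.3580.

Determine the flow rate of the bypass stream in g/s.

All 2560×0.212 = 542.72 g/s of KOH reaches n1, so n1 = 542.72/0.358 = 1516 g/s and vapour = 1044 g/s.
The evaporator receives (1−α)·2560 of feed at 0.788 water and removes 0.765 of that water:
0.765×0.788×(1−α)×2560 = 1044
(1−α) = 1044/1543.2 = 0.6765;  α = 0.3235.
Bypass flow = 0.3235×2560 = 828.1 g/s.

828.1 g/s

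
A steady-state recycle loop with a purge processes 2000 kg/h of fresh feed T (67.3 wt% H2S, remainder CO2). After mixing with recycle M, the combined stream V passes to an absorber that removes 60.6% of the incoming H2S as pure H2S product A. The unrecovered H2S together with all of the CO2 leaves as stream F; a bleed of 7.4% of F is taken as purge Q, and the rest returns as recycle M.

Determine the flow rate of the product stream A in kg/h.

1284 kg/h

H2S in V: m_A = 2000×0.673 + (1−0.074)·(1−0.606)·m_A, so m_A = 1346/0.6352 = 2119.2 kg/h.
Product A = 0.606×2119.2 = 1284.2 kg/h.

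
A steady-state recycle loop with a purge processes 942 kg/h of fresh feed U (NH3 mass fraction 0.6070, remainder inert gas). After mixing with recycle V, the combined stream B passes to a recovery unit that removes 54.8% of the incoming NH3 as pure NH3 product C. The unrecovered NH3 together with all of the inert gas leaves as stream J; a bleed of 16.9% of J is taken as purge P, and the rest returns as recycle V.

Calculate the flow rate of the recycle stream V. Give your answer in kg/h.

2164 kg/h

inert gas enters only via U and leaves only via the purge: 942×0.393 = 0.169×(inert gas in J), and the recovery unit passes all inert gas, so inert gas in B = inert gas in J = 2190.6 kg/h.
NH3 in B: m_A = 942×0.607 + (1−0.169)·(1−0.548)·m_A, so m_A = 571.79/0.6244 = 915.77 kg/h.
J = (1−0.548)×915.77 + 2190.6 = 2604.5 kg/h.
Recycle V = (1−0.169)×2604.5 = 2164.3 kg/h.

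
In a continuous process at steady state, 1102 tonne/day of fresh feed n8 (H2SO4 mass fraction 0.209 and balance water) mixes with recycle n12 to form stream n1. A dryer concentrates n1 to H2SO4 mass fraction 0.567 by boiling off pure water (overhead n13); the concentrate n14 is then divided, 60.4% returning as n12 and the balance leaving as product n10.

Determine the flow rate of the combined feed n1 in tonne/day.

Overall H2SO4 balance (none leaves overhead): H2SO4 in fresh feed = H2SO4 in product, i.e. 1102×0.209 = (1−0.604)·n14·0.567.
n14 = 230.32/(0.567×0.396) = 1025.8 tonne/day.
Recycle n12 = 0.604×1025.8 = 619.56 tonne/day.
Combined feed n1 = 1102 + 619.56 = 1721.6 tonne/day.

1722 tonne/day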